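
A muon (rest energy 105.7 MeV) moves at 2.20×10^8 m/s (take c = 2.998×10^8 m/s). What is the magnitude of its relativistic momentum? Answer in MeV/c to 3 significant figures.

p ≈ 114 MeV/c

β = v/c = 2.20×10^8 / 2.998×10^8 = 0.73382
γ = 1/√(1 − 0.73382²) = 1.4720
p = γβm₀c = 1.4720 × 0.73382 × 105.7 MeV/c = 114 MeV/c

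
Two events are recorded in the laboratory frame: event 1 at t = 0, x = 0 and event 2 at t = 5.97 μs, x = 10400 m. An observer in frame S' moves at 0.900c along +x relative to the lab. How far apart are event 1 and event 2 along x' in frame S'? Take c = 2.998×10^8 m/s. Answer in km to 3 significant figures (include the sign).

Δx' ≈ 20.2 km

γ = 1/√(1 − 0.900²) = 2.2942
Δx' = γ(Δx − vΔt) = 2.2942 × (10400 m − 0.900×(2.998×10^8 m/s)×5.97×10^-6 s)
= 2.2942 × (8789.2 m) = 20.2 km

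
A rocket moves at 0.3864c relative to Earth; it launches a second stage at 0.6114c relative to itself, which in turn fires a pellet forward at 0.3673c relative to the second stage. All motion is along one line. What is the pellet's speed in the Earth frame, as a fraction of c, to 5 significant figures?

Compose boost 2: (0.6114 + 0.3864)/(1 + 0.6114×0.3864) = 0.99780/1.236245 = 0.8071216
Compose boost 3: (0.3673 + 0.8071216)/(1 + 0.3673×0.8071216) = 1.174422/1.296456 = 0.90587

u ≈ 0.90587c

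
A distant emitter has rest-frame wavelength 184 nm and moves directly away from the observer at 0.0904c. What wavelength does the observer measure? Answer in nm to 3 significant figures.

λ_obs ≈ 201 nm

Relativistic Doppler: λ_obs = λ_src √((1+β)/(1−β))
= 184 × √(1.0904/0.90960) = 184 × 1.0949 = 201 nm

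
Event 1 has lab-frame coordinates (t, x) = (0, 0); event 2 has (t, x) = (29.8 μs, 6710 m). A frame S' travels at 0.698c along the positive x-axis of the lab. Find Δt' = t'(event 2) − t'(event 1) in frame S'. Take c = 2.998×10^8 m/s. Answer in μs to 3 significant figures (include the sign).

γ = 1/√(1 − 0.698²) = 1.3965
Δt' = γ(Δt − vΔx/c²) = 1.3965 × (29.8 μs − 0.698×6710 m / (2.998×10^8 m/s))
= 1.3965 × (14.178 μs) = 19.8 μs

Δt' ≈ 19.8 μs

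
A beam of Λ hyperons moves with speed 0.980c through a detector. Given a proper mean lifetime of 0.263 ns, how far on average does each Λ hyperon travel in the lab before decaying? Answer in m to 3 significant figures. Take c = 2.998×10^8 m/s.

γ = 1/√(1 − 0.980²) = 5.0252
Dilated lifetime: Δt = γτ₀ = 5.0252 × 0.263 ns = 1.3216 ns
d = vΔt = 0.980c × 1.3216 ns = 2.9380×10^8 m/s × 1.3216×10^-9 s = 0.388 m

d ≈ 0.388 m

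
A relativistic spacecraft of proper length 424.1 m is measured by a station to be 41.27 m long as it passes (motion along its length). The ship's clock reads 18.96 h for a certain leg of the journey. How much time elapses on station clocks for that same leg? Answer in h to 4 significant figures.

Length contraction ⇒ γ = L₀/L = 424.1/41.27 = 10.2762
Time dilation: Δt = γτ₀ = 10.2762 × 18.96 h = 194.8 h

Δt ≈ 194.8 h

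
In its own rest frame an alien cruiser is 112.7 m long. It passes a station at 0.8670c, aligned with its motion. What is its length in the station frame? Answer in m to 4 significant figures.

γ = 1/√(1 − 0.8670²) = 2.00679
Length contraction: L = L₀/γ = 112.7/2.00679 = 56.16 m

L ≈ 56.16 m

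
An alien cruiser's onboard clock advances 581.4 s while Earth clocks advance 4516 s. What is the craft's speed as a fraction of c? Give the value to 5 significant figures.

γ = Δt/τ₀ = 4516/581.4 = 7.767458
β = √(1 − 1/γ²) = √(1 − 1/7.767458²) = 0.99168

β ≈ 0.99168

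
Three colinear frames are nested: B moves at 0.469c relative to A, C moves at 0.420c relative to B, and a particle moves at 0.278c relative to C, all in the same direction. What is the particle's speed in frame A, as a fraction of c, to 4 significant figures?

Compose boost 2: (0.420 + 0.469)/(1 + 0.420×0.469) = 0.8890/1.19698 = 0.742702
Compose boost 3: (0.278 + 0.742702)/(1 + 0.278×0.742702) = 1.02070/1.20647 = 0.8460

u ≈ 0.8460c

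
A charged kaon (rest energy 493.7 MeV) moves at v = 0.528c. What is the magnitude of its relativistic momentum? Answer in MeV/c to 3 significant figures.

p ≈ 307 MeV/c

γ = 1/√(1 − 0.528²) = 1.1775
p = γβm₀c = 1.1775 × 0.528 × 493.7 MeV/c = 307 MeV/c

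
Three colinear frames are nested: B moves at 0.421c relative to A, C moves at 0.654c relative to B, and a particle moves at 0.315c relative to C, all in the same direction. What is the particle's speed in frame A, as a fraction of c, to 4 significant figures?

u ≈ 0.9150c

Compose boost 2: (0.654 + 0.421)/(1 + 0.654×0.421) = 1.075/1.27533 = 0.842916
Compose boost 3: (0.315 + 0.842916)/(1 + 0.315×0.842916) = 1.15792/1.26552 = 0.9150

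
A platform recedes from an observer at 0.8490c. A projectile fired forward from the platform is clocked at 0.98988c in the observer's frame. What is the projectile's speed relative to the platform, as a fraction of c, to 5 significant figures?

Inverse velocity addition: u' = (u − v)/(1 − uv/c²)
= (0.98988 − 0.8490)/(1 − 0.98988×0.8490) = 0.14088/0.1595919 = 0.88275

u' ≈ 0.88275c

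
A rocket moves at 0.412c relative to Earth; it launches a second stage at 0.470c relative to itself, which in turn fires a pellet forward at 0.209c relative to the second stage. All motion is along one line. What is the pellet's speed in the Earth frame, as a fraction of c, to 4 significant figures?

Compose boost 2: (0.470 + 0.412)/(1 + 0.470×0.412) = 0.8820/1.19364 = 0.738916
Compose boost 3: (0.209 + 0.738916)/(1 + 0.209×0.738916) = 0.947916/1.15443 = 0.8211

u ≈ 0.8211c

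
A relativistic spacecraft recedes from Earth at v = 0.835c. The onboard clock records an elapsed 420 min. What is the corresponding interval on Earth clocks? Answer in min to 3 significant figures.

γ = 1/√(1 − 0.835²) = 1.8174
Time dilation: Δt = γτ₀ = 1.8174 × 420 min = 763 min

Δt ≈ 763 min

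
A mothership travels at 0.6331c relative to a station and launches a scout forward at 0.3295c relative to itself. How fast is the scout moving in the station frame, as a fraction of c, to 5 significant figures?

Compose boost 2: (0.3295 + 0.6331)/(1 + 0.3295×0.6331) = 0.96260/1.208606 = 0.79645

u ≈ 0.79645c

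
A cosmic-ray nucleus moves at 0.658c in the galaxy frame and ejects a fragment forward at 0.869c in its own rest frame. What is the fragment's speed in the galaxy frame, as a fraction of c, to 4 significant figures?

u ≈ 0.9715c

Compose boost 2: (0.869 + 0.658)/(1 + 0.869×0.658) = 1.527/1.57180 = 0.9715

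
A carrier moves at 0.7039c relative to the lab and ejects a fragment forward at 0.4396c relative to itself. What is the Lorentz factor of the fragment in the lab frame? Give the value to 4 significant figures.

u_lab = (0.4396 + 0.7039)/(1 + 0.4396×0.7039) = 1.1435/1.309434 = 0.8732778
γ = 1/√(1 − 0.8732778²) = 2.052

γ ≈ 2.052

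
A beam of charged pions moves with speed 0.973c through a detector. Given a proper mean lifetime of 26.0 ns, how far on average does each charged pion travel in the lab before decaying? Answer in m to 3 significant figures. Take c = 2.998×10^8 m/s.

d ≈ 32.9 m

γ = 1/√(1 − 0.973²) = 4.3327
Dilated lifetime: Δt = γτ₀ = 4.3327 × 26.0 ns = 112.65 ns
d = vΔt = 0.973c × 112.65 ns = 2.9171×10^8 m/s × 1.1265×10^-7 s = 32.9 m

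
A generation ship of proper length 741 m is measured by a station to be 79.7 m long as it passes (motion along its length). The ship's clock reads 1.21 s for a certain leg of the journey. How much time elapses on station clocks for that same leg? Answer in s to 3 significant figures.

Δt ≈ 11.2 s

Length contraction ⇒ γ = L₀/L = 741/79.7 = 9.2974
Time dilation: Δt = γτ₀ = 9.2974 × 1.21 s = 11.2 s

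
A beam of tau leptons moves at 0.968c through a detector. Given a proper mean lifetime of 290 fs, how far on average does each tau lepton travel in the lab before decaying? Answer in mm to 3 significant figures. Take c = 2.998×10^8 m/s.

d ≈ 0.335 mm

γ = 1/√(1 − 0.968²) = 3.9849
Dilated lifetime: Δt = γτ₀ = 3.9849 × 290 fs = 1155.6 fs
d = vΔt = 0.968c × 1155.6 fs = 2.9021×10^8 m/s × 1.1556×10^-12 s = 0.335 mm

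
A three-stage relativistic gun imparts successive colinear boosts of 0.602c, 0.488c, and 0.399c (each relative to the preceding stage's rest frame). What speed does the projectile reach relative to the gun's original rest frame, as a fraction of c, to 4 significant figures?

Compose boost 2: (0.488 + 0.602)/(1 + 0.488×0.602) = 1.090/1.29378 = 0.842495
Compose boost 3: (0.399 + 0.842495)/(1 + 0.399×0.842495) = 1.24150/1.33616 = 0.9292

u ≈ 0.9292c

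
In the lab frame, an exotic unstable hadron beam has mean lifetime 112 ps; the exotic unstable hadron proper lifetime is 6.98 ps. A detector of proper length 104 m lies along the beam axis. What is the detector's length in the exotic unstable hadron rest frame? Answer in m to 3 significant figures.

L ≈ 6.48 m

Time dilation ⇒ γ = Δt/τ₀ = 112/6.98 = 16.046
Length contraction: L = L₀/γ = 104/16.046 = 6.48 m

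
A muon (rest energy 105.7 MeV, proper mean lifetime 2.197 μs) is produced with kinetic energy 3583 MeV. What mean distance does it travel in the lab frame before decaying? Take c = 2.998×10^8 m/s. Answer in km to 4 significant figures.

γ = 1 + K/(m₀c²) = 1 + 3583/105.7 = 34.8978
β = √(1 − 1/γ²) = 0.999589
Dilated lifetime: γτ₀ = 34.8978 × 2.197 μs = 76.6705 μs
d = βc·γτ₀ = 0.999589 × (2.998×10^8 m/s) × 7.66705×10^-5 s = 22.98 km

d ≈ 22.98 km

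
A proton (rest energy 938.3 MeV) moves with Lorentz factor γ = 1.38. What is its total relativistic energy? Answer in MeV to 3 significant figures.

E ≈ 1290 MeV

γ = 1.38 (given)
E = γm₀c² = 1.38 × 938.3 MeV = 1290 MeV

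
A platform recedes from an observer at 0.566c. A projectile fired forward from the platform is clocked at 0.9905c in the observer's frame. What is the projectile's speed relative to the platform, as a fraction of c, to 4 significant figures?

Inverse velocity addition: u' = (u − v)/(1 − uv/c²)
= (0.9905 − 0.566)/(1 − 0.9905×0.566) = 0.4245/0.439377 = 0.9661

u' ≈ 0.9661c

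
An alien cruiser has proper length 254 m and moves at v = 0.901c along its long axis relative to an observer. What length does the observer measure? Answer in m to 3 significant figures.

L ≈ 110 m

γ = 1/√(1 − 0.901²) = 2.3051
Length contraction: L = L₀/γ = 254/2.3051 = 110 m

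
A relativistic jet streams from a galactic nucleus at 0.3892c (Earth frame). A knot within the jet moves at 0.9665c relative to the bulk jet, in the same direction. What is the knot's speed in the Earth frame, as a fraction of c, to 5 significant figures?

Relativistic velocity addition: u = (u' + v)/(1 + u'v/c²)
= (0.9665 + 0.3892)/(1 + 0.9665×0.3892) = 1.3557/1.376162 = 0.98513

u ≈ 0.98513c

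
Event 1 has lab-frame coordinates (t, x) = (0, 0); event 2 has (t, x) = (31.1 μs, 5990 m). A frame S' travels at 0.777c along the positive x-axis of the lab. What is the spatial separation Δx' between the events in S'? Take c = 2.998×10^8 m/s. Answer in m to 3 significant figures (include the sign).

γ = 1/√(1 − 0.777²) = 1.5886
Δx' = γ(Δx − vΔt) = 1.5886 × (5990 m − 0.777×(2.998×10^8 m/s)×31.1×10^-6 s)
= 1.5886 × (-1254.6 m) = -1990 m

Δx' ≈ -1990 m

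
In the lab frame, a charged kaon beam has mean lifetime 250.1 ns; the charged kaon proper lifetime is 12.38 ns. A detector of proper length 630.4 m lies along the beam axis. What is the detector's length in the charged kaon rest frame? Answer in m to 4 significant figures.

L ≈ 31.20 m

Time dilation ⇒ γ = Δt/τ₀ = 250.1/12.38 = 20.2019
Length contraction: L = L₀/γ = 630.4/20.2019 = 31.20 m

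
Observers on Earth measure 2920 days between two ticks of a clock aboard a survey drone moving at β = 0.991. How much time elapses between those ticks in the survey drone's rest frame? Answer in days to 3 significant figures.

γ = 1/√(1 − 0.991²) = 7.4704
Proper time: τ₀ = Δt/γ = 2920/7.4704 = 391 days

τ₀ ≈ 391 days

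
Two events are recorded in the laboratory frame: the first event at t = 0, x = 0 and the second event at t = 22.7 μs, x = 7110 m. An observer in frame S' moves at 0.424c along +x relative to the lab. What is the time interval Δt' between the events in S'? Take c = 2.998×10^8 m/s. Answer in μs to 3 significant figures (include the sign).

γ = 1/√(1 − 0.424²) = 1.1042
Δt' = γ(Δt − vΔx/c²) = 1.1042 × (22.7 μs − 0.424×7110 m / (2.998×10^8 m/s))
= 1.1042 × (12.644 μs) = 14.0 μs

Δt' ≈ 14.0 μs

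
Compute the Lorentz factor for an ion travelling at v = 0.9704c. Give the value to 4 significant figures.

γ ≈ 4.141

γ = 1/√(1 − β²) = 1/√(1 − 0.9704²) = 1/√(0.0583238) = 4.141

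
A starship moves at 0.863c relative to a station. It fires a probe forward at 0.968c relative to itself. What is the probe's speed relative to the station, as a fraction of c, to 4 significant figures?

u ≈ 0.9976c

Relativistic velocity addition: u = (u' + v)/(1 + u'v/c²)
= (0.968 + 0.863)/(1 + 0.968×0.863) = 1.831/1.83538 = 0.9976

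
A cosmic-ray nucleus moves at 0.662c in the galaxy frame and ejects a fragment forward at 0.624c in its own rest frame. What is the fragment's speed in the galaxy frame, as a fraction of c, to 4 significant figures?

u ≈ 0.9101c

Compose boost 2: (0.624 + 0.662)/(1 + 0.624×0.662) = 1.286/1.41309 = 0.9101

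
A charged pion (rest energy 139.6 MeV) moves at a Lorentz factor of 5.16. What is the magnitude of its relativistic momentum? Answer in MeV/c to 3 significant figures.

p ≈ 707 MeV/c

β = √(1 − 1/γ²) = √(1 − 1/5.16²) = 0.98104
p = γβm₀c = 5.16 × 0.98104 × 139.6 MeV/c = 707 MeV/c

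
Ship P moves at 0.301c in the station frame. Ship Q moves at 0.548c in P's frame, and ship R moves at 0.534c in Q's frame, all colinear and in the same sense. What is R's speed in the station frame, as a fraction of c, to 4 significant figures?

u ≈ 0.9090c

Compose boost 2: (0.548 + 0.301)/(1 + 0.548×0.301) = 0.8490/1.16495 = 0.728788
Compose boost 3: (0.534 + 0.728788)/(1 + 0.534×0.728788) = 1.26279/1.38917 = 0.9090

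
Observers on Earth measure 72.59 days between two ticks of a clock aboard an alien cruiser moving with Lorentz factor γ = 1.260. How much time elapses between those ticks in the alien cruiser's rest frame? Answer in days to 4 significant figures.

γ = 1.260 (given)
Proper time: τ₀ = Δt/γ = 72.59/1.260 = 57.61 days

τ₀ ≈ 57.61 days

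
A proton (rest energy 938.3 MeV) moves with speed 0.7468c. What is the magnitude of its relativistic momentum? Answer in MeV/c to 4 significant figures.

γ = 1/√(1 − 0.7468²) = 1.50365
p = γβm₀c = 1.50365 × 0.7468 × 938.3 MeV/c = 1054 MeV/c

p ≈ 1054 MeV/c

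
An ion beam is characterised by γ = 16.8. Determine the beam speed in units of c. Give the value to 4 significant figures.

β ≈ 0.9982

β = √(1 − 1/γ²) = √(1 − 1/16.8²) = √(0.996457) = 0.9982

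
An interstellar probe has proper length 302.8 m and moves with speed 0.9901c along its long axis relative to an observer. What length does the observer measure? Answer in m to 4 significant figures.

γ = 1/√(1 − 0.9901²) = 7.12435
Length contraction: L = L₀/γ = 302.8/7.12435 = 42.50 m

L ≈ 42.50 m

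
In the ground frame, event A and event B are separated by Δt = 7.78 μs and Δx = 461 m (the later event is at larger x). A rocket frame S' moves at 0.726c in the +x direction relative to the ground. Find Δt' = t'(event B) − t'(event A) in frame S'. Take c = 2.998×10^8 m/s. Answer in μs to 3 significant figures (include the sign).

γ = 1/√(1 − 0.726²) = 1.4541
Δt' = γ(Δt − vΔx/c²) = 1.4541 × (7.78 μs − 0.726×461 m / (2.998×10^8 m/s))
= 1.4541 × (6.6636 μs) = 9.69 μs

Δt' ≈ 9.69 μs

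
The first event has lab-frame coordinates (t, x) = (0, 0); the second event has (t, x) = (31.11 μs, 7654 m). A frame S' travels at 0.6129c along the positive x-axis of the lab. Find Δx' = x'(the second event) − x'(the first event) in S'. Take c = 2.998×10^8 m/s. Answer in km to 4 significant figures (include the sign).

γ = 1/√(1 − 0.6129²) = 1.26557
Δx' = γ(Δx − vΔt) = 1.26557 × (7654 m − 0.6129×(2.998×10^8 m/s)×31.11×10^-6 s)
= 1.26557 × (1937.62 m) = 2.452 km

Δx' ≈ 2.452 km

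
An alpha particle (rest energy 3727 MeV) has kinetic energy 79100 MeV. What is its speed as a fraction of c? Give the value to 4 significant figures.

γ = 1 + K/(m₀c²) = 1 + 79100/3727 = 22.2235
β = √(1 − 1/γ²) = 0.9990

β ≈ 0.9990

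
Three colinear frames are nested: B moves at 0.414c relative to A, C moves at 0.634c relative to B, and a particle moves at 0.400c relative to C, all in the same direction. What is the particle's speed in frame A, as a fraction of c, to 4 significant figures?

Compose boost 2: (0.634 + 0.414)/(1 + 0.634×0.414) = 1.048/1.26248 = 0.830115
Compose boost 3: (0.400 + 0.830115)/(1 + 0.400×0.830115) = 1.23011/1.33205 = 0.9235

u ≈ 0.9235c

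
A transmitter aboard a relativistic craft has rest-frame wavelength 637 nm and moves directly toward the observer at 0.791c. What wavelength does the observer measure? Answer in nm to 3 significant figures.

Relativistic Doppler: λ_obs = λ_src √((1−β)/(1+β))
= 637 × √(0.20900/1.7910) = 637 × 0.34161 = 218 nm

λ_obs ≈ 218 nm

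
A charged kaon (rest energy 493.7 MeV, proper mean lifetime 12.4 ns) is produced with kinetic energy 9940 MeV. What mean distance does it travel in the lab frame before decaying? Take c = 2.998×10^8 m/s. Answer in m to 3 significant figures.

γ = 1 + K/(m₀c²) = 1 + 9940/493.7 = 21.134
β = √(1 − 1/γ²) = 0.99888
Dilated lifetime: γτ₀ = 21.134 × 12.4 ns = 262.06 ns
d = βc·γτ₀ = 0.99888 × (2.998×10^8 m/s) × 2.6206×10^-7 s = 78.5 m

d ≈ 78.5 m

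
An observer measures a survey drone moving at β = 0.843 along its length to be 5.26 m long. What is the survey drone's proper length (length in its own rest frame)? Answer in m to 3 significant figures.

γ = 1/√(1 − 0.843²) = 1.8590
L₀ = γL = 1.8590 × 5.26 = 9.78 m

L₀ ≈ 9.78 m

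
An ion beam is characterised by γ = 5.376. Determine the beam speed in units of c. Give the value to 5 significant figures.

β = √(1 − 1/γ²) = √(1 − 1/5.376²) = √(0.9653996) = 0.98255

β ≈ 0.98255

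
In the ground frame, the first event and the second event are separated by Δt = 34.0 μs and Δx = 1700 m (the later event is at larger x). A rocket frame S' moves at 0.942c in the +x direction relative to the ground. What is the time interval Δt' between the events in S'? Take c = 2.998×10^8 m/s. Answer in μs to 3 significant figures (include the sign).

Δt' ≈ 85.4 μs

γ = 1/√(1 − 0.942²) = 2.9796
Δt' = γ(Δt − vΔx/c²) = 2.9796 × (34.0 μs − 0.942×1700 m / (2.998×10^8 m/s))
= 2.9796 × (28.658 μs) = 85.4 μs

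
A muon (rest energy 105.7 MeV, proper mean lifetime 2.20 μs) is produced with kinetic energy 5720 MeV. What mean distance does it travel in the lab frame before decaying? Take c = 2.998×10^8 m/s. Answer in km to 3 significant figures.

γ = 1 + K/(m₀c²) = 1 + 5720/105.7 = 55.115
β = √(1 − 1/γ²) = 0.99984
Dilated lifetime: γτ₀ = 55.115 × 2.20 μs = 121.25 μs
d = βc·γτ₀ = 0.99984 × (2.998×10^8 m/s) × 0.00012125 s = 36.3 km

d ≈ 36.3 km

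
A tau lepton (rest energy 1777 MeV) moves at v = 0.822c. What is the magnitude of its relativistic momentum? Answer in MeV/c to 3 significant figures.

p ≈ 2560 MeV/c

γ = 1/√(1 − 0.822²) = 1.7560
p = γβm₀c = 1.7560 × 0.822 × 1777 MeV/c = 2560 MeV/c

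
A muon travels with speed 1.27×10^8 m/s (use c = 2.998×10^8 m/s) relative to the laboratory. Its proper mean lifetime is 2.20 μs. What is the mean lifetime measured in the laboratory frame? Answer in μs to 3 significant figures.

Δt ≈ 2.43 μs

β = v/c = 1.27×10^8 / 2.998×10^8 = 0.42362
γ = 1/√(1 − 0.42362²) = 1.1039
Time dilation: Δt = γτ₀ = 1.1039 × 2.20 μs = 2.43 μs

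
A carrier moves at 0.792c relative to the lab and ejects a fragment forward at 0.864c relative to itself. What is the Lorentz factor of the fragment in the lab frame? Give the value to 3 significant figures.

γ ≈ 5.48

u_lab = (0.864 + 0.792)/(1 + 0.864×0.792) = 1.656/1.68429 = 0.983205
γ = 1/√(1 − 0.983205²) = 5.48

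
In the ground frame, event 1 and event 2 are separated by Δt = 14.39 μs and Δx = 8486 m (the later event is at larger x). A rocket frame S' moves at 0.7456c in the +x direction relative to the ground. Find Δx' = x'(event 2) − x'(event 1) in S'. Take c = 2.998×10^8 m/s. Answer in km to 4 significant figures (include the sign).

Δx' ≈ 7.907 km

γ = 1/√(1 − 0.7456²) = 1.50061
Δx' = γ(Δx − vΔt) = 1.50061 × (8486 m − 0.7456×(2.998×10^8 m/s)×14.39×10^-6 s)
= 1.50061 × (5269.39 m) = 7.907 km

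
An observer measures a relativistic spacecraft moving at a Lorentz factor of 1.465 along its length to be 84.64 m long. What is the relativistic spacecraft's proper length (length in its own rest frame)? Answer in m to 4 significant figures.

γ = 1.465 (given)
L₀ = γL = 1.465 × 84.64 = 124.0 m

L₀ ≈ 124.0 m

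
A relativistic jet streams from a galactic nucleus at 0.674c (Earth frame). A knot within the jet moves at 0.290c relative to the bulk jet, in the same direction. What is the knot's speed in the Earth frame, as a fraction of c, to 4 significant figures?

u ≈ 0.8064c

Relativistic velocity addition: u = (u' + v)/(1 + u'v/c²)
= (0.290 + 0.674)/(1 + 0.290×0.674) = 0.9640/1.19546 = 0.8064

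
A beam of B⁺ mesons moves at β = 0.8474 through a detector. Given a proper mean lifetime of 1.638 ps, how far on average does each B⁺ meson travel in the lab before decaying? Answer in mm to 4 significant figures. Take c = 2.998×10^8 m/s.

γ = 1/√(1 − 0.8474²) = 1.88340
Dilated lifetime: Δt = γτ₀ = 1.88340 × 1.638 ps = 3.08501 ps
d = vΔt = 0.8474c × 3.08501 ps = 2.54051×10^8 m/s × 3.08501×10^-12 s = 0.7837 mm

d ≈ 0.7837 mm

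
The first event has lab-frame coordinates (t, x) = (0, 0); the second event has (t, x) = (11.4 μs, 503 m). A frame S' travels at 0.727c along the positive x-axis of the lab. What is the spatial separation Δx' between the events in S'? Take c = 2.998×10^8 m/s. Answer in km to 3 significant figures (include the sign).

γ = 1/√(1 − 0.727²) = 1.4564
Δx' = γ(Δx − vΔt) = 1.4564 × (503 m − 0.727×(2.998×10^8 m/s)×11.4×10^-6 s)
= 1.4564 × (-1981.7 m) = -2.89 km

Δx' ≈ -2.89 km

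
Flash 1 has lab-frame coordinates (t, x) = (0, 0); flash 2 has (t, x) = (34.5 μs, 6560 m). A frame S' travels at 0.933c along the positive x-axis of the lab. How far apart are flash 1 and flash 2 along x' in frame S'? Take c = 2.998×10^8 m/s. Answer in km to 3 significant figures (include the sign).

Δx' ≈ -8.59 km

γ = 1/√(1 − 0.933²) = 2.7787
Δx' = γ(Δx − vΔt) = 2.7787 × (6560 m − 0.933×(2.998×10^8 m/s)×34.5×10^-6 s)
= 2.7787 × (-3090.1 m) = -8.59 km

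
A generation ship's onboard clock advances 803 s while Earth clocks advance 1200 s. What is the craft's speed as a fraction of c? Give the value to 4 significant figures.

γ = Δt/τ₀ = 1200/803 = 1.49440
β = √(1 − 1/γ²) = √(1 − 1/1.49440²) = 0.7431

β ≈ 0.7431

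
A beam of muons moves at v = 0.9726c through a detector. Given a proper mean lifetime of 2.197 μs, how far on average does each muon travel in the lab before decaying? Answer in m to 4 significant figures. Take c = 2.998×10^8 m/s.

γ = 1/√(1 − 0.9726²) = 4.30135
Dilated lifetime: Δt = γτ₀ = 4.30135 × 2.197 μs = 9.45008 μs
d = vΔt = 0.9726c × 9.45008 μs = 2.91585×10^8 m/s × 9.45008×10^-6 s = 2756 m

d ≈ 2756 m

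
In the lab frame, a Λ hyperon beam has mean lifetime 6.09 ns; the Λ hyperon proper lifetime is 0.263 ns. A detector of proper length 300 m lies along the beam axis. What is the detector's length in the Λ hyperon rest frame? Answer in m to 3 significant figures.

L ≈ 13.0 m

Time dilation ⇒ γ = Δt/τ₀ = 6.09/0.263 = 23.156
Length contraction: L = L₀/γ = 300/23.156 = 13.0 m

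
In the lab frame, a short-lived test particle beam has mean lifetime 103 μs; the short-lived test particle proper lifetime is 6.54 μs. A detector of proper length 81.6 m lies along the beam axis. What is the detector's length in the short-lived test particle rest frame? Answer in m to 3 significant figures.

Time dilation ⇒ γ = Δt/τ₀ = 103/6.54 = 15.749
Length contraction: L = L₀/γ = 81.6/15.749 = 5.18 m

L ≈ 5.18 m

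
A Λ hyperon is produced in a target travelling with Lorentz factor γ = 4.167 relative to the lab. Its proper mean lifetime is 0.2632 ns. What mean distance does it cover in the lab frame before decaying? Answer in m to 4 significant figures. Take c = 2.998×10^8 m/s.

β = √(1 − 1/γ²) = √(1 − 1/4.167²) = 0.970778
Dilated lifetime: Δt = γτ₀ = 4.167 × 0.2632 ns = 1.09675 ns
d = vΔt = 0.970778c × 1.09675 ns = 2.91039×10^8 m/s × 1.09675×10^-9 s = 0.3192 m

d ≈ 0.3192 m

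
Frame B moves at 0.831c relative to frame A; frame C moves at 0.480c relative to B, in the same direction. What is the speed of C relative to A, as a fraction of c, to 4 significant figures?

u ≈ 0.9372c

Compose boost 2: (0.480 + 0.831)/(1 + 0.480×0.831) = 1.311/1.39888 = 0.9372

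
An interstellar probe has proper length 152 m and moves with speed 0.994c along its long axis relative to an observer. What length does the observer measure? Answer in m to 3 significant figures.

L ≈ 16.6 m

γ = 1/√(1 − 0.994²) = 9.1424
Length contraction: L = L₀/γ = 152/9.1424 = 16.6 m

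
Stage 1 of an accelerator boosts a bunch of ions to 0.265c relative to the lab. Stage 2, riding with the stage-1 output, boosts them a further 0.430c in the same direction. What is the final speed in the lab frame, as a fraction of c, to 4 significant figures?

u ≈ 0.6239c

Compose boost 2: (0.430 + 0.265)/(1 + 0.430×0.265) = 0.6950/1.11395 = 0.6239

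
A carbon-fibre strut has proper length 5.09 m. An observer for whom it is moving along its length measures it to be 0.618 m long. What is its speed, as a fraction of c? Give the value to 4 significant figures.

γ = L₀/L = 5.09/0.618 = 8.23625
β = √(1 − 1/γ²) = 0.9926

β ≈ 0.9926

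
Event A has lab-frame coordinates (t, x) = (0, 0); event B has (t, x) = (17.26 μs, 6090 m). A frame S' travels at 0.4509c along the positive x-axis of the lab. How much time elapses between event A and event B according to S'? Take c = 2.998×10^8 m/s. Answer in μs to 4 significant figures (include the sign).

γ = 1/√(1 − 0.4509²) = 1.12035
Δt' = γ(Δt − vΔx/c²) = 1.12035 × (17.26 μs − 0.4509×6090 m / (2.998×10^8 m/s))
= 1.12035 × (8.10062 μs) = 9.076 μs

Δt' ≈ 9.076 μs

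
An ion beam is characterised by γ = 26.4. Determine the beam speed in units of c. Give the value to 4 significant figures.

β = √(1 − 1/γ²) = √(1 − 1/26.4²) = √(0.998565) = 0.9993

β ≈ 0.9993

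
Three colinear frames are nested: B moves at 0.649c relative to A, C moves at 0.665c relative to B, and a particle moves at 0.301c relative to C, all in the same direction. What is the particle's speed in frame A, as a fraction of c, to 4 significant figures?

u ≈ 0.9550c

Compose boost 2: (0.665 + 0.649)/(1 + 0.665×0.649) = 1.314/1.43159 = 0.917864
Compose boost 3: (0.301 + 0.917864)/(1 + 0.301×0.917864) = 1.21886/1.27628 = 0.9550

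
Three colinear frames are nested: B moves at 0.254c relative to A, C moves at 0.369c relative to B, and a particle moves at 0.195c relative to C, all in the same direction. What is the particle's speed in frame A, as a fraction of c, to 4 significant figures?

Compose boost 2: (0.369 + 0.254)/(1 + 0.369×0.254) = 0.6230/1.09373 = 0.569612
Compose boost 3: (0.195 + 0.569612)/(1 + 0.195×0.569612) = 0.764612/1.11107 = 0.6882

u ≈ 0.6882c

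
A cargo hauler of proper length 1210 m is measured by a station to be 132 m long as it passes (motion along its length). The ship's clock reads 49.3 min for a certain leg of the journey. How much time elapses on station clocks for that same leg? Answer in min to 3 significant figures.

Δt ≈ 452 min

Length contraction ⇒ γ = L₀/L = 1210/132 = 9.1667
Time dilation: Δt = γτ₀ = 9.1667 × 49.3 min = 452 min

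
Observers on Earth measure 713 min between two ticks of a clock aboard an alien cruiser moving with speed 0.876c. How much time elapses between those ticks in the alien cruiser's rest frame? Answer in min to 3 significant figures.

γ = 1/√(1 − 0.876²) = 2.0734
Proper time: τ₀ = Δt/γ = 713/2.0734 = 344 min

τ₀ ≈ 344 min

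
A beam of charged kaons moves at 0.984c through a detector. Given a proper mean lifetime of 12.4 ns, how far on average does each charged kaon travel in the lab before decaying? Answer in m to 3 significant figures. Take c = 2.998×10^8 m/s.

γ = 1/√(1 − 0.984²) = 5.6127
Dilated lifetime: Δt = γτ₀ = 5.6127 × 12.4 ns = 69.597 ns
d = vΔt = 0.984c × 69.597 ns = 2.9500×10^8 m/s × 6.9597×10^-8 s = 20.5 m

d ≈ 20.5 m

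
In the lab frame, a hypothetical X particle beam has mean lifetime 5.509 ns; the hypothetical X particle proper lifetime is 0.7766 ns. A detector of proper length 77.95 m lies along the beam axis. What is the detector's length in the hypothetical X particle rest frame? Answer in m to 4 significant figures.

Time dilation ⇒ γ = Δt/τ₀ = 5.509/0.7766 = 7.09374
Length contraction: L = L₀/γ = 77.95/7.09374 = 10.99 m

L ≈ 10.99 m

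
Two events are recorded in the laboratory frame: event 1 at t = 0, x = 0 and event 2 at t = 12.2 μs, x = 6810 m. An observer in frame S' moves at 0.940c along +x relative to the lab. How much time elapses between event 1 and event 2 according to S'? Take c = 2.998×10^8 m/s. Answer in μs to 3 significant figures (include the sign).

Δt' ≈ -26.8 μs

γ = 1/√(1 − 0.940²) = 2.9311
Δt' = γ(Δt − vΔx/c²) = 2.9311 × (12.2 μs − 0.940×6810 m / (2.998×10^8 m/s))
= 2.9311 × (-9.1522 μs) = -26.8 μs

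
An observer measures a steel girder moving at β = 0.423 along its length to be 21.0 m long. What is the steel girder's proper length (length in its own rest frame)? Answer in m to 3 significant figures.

γ = 1/√(1 − 0.423²) = 1.1036
L₀ = γL = 1.1036 × 21.0 = 23.2 m

L₀ ≈ 23.2 m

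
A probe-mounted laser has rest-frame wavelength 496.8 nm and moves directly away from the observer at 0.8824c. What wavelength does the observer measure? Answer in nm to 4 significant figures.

λ_obs ≈ 1988 nm

Relativistic Doppler: λ_obs = λ_src √((1+β)/(1−β))
= 496.8 × √(1.88240/0.117600) = 496.8 × 4.00085 = 1988 nm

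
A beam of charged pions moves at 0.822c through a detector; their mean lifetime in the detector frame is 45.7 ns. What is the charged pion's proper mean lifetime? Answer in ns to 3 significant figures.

τ₀ ≈ 26.0 ns

γ = 1/√(1 − 0.822²) = 1.7560
Proper time: τ₀ = Δt/γ = 45.7/1.7560 = 26.0 ns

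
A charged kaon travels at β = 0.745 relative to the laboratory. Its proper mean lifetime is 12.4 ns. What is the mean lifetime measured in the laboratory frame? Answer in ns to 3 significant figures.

Δt ≈ 18.6 ns

γ = 1/√(1 − 0.745²) = 1.4991
Time dilation: Δt = γτ₀ = 1.4991 × 12.4 ns = 18.6 ns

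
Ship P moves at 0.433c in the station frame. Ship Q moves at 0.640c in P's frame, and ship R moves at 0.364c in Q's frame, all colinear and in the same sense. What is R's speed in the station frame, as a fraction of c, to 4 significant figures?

u ≈ 0.9222c

Compose boost 2: (0.640 + 0.433)/(1 + 0.640×0.433) = 1.073/1.27712 = 0.840172
Compose boost 3: (0.364 + 0.840172)/(1 + 0.364×0.840172) = 1.20417/1.30582 = 0.9222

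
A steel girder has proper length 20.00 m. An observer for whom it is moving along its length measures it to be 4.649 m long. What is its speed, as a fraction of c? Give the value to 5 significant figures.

β ≈ 0.97261

γ = L₀/L = 20.00/4.649 = 4.302000
β = √(1 − 1/γ²) = 0.97261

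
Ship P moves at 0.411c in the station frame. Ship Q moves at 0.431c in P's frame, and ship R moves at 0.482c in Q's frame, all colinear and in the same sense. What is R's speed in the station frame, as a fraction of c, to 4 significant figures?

Compose boost 2: (0.431 + 0.411)/(1 + 0.431×0.411) = 0.8420/1.17714 = 0.715292
Compose boost 3: (0.482 + 0.715292)/(1 + 0.482×0.715292) = 1.19729/1.34477 = 0.8903

u ≈ 0.8903c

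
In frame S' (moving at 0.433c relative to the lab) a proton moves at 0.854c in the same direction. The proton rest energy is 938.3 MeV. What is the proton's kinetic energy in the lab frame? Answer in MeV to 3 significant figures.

K ≈ 1800 MeV

u_lab = (0.854 + 0.433)/(1 + 0.854×0.433) = 0.939566
γ = 1/√(1 − 0.939566²) = 2.9208
K = (γ − 1)m₀c² = (2.9208 − 1) × 938.3 = 1.9208 × 938.3 = 1800 MeV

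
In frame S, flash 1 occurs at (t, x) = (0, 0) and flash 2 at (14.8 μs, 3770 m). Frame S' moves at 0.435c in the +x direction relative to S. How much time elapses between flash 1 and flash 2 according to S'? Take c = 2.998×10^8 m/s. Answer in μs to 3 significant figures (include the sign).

Δt' ≈ 10.4 μs

γ = 1/√(1 − 0.435²) = 1.1106
Δt' = γ(Δt − vΔx/c²) = 1.1106 × (14.8 μs − 0.435×3770 m / (2.998×10^8 m/s))
= 1.1106 × (9.3299 μs) = 10.4 μs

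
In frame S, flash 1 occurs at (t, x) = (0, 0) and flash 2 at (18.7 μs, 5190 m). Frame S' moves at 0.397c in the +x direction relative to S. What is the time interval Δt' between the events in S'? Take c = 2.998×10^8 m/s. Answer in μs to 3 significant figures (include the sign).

γ = 1/√(1 − 0.397²) = 1.0895
Δt' = γ(Δt − vΔx/c²) = 1.0895 × (18.7 μs − 0.397×5190 m / (2.998×10^8 m/s))
= 1.0895 × (11.827 μs) = 12.9 μs

Δt' ≈ 12.9 μs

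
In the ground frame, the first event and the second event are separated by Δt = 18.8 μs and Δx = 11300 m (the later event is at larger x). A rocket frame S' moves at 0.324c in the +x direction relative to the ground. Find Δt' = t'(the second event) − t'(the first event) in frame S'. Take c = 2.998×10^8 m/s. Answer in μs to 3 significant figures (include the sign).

Δt' ≈ 6.96 μs

γ = 1/√(1 − 0.324²) = 1.0570
Δt' = γ(Δt − vΔx/c²) = 1.0570 × (18.8 μs − 0.324×11300 m / (2.998×10^8 m/s))
= 1.0570 × (6.5879 μs) = 6.96 μs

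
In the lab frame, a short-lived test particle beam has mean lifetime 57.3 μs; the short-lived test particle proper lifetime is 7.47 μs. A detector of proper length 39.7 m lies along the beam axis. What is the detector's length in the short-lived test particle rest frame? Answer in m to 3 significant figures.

Time dilation ⇒ γ = Δt/τ₀ = 57.3/7.47 = 7.6707
Length contraction: L = L₀/γ = 39.7/7.6707 = 5.18 m

L ≈ 5.18 m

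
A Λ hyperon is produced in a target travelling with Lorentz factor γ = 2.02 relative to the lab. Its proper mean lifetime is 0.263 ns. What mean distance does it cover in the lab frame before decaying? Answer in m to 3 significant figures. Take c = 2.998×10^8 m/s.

d ≈ 0.138 m

β = √(1 − 1/γ²) = √(1 − 1/2.02²) = 0.86886
Dilated lifetime: Δt = γτ₀ = 2.02 × 0.263 ns = 0.53126 ns
d = vΔt = 0.86886c × 0.53126 ns = 2.6049×10^8 m/s × 5.3126×10^-10 s = 0.138 m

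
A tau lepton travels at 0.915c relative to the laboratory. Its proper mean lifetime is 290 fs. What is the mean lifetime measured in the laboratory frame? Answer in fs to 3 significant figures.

γ = 1/√(1 − 0.915²) = 2.4786
Time dilation: Δt = γτ₀ = 2.4786 × 290 fs = 719 fs

Δt ≈ 719 fs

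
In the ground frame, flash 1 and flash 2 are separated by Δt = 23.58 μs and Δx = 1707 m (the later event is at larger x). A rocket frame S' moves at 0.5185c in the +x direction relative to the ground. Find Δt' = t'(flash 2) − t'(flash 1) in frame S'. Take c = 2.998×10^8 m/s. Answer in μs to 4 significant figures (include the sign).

Δt' ≈ 24.12 μs

γ = 1/√(1 − 0.5185²) = 1.16948
Δt' = γ(Δt − vΔx/c²) = 1.16948 × (23.58 μs − 0.5185×1707 m / (2.998×10^8 m/s))
= 1.16948 × (20.6278 μs) = 24.12 μs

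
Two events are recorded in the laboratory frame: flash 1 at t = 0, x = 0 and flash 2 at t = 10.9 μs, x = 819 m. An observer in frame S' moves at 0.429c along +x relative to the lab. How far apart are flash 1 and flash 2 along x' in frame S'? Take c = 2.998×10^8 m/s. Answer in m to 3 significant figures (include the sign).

γ = 1/√(1 − 0.429²) = 1.1070
Δx' = γ(Δx − vΔt) = 1.1070 × (819 m − 0.429×(2.998×10^8 m/s)×10.9×10^-6 s)
= 1.1070 × (-582.89 m) = -645 m

Δx' ≈ -645 m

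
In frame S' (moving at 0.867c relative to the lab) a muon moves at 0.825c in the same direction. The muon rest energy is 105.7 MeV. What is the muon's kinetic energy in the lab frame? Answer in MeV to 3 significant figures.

u_lab = (0.825 + 0.867)/(1 + 0.825×0.867) = 0.986431
γ = 1/√(1 − 0.986431²) = 6.0910
K = (γ − 1)m₀c² = (6.0910 − 1) × 105.7 = 5.0910 × 105.7 = 538 MeV

K ≈ 538 MeV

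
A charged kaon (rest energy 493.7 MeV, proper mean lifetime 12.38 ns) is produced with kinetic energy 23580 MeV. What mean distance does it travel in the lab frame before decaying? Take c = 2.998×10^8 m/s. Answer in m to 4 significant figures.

d ≈ 180.9 m

γ = 1 + K/(m₀c²) = 1 + 23580/493.7 = 48.7618
β = √(1 − 1/γ²) = 0.999790
Dilated lifetime: γτ₀ = 48.7618 × 12.38 ns = 603.671 ns
d = βc·γτ₀ = 0.999790 × (2.998×10^8 m/s) × 6.03671×10^-7 s = 180.9 m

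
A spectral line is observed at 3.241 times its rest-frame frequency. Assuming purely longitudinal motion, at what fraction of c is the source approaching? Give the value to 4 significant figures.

f_obs/f_src = √((1+β)/(1−β)) = 3.241  ⇒  (1+β)/(1−β) = 10.5041
β = |1 − D²|/(1 + D²) = |1 − 10.5041|/(1 + 10.5041) = 0.8261

β ≈ 0.8261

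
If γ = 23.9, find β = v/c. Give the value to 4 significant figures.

β = √(1 − 1/γ²) = √(1 − 1/23.9²) = √(0.998249) = 0.9991

β ≈ 0.9991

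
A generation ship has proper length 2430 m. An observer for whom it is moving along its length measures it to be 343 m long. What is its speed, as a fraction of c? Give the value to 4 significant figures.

γ = L₀/L = 2430/343 = 7.08455
β = √(1 − 1/γ²) = 0.9900

β ≈ 0.9900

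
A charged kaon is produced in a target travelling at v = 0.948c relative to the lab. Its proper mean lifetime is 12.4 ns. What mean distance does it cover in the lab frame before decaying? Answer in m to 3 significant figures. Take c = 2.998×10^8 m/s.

γ = 1/√(1 − 0.948²) = 3.1420
Dilated lifetime: Δt = γτ₀ = 3.1420 × 12.4 ns = 38.961 ns
d = vΔt = 0.948c × 38.961 ns = 2.8421×10^8 m/s × 3.8961×10^-8 s = 11.1 m

d ≈ 11.1 m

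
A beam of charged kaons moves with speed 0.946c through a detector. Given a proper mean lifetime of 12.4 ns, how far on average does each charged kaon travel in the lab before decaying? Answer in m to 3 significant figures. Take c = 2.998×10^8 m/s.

d ≈ 10.8 m

γ = 1/√(1 − 0.946²) = 3.0848
Dilated lifetime: Δt = γτ₀ = 3.0848 × 12.4 ns = 38.252 ns
d = vΔt = 0.946c × 38.252 ns = 2.8361×10^8 m/s × 3.8252×10^-8 s = 10.8 m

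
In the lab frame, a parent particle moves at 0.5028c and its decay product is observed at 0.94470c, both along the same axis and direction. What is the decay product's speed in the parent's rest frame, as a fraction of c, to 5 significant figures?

u' ≈ 0.84171c

Inverse velocity addition: u' = (u − v)/(1 − uv/c²)
= (0.94470 − 0.5028)/(1 − 0.94470×0.5028) = 0.44190/0.5250048 = 0.84171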